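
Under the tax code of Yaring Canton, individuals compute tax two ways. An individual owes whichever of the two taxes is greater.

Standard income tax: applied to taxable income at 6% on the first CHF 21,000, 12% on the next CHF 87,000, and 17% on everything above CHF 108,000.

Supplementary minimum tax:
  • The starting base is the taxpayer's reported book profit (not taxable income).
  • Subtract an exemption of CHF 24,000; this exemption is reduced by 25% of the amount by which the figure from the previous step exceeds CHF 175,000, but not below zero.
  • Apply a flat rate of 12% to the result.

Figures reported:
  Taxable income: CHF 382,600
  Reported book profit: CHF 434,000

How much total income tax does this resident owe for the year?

CHF 58,382

Standard income tax:
  CHF 21,000 × 6% = CHF 1,260
  CHF 87,000 × 12% = CHF 10,440
  CHF 274,600 × 17% = CHF 46,682
  → CHF 58,382

Supplementary minimum tax:
  Base (reported book profit): CHF 434,000
  Exemption: 25% × (CHF 434,000 − CHF 175,000) = CHF 64,750 ≥ CHF 24,000, so the exemption is fully phased out
  Base: CHF 434,000 − CHF 0 = CHF 434,000
  CHF 434,000 × 12% = CHF 52,080

CHF 58,382 > CHF 52,080, so the standard income tax governs.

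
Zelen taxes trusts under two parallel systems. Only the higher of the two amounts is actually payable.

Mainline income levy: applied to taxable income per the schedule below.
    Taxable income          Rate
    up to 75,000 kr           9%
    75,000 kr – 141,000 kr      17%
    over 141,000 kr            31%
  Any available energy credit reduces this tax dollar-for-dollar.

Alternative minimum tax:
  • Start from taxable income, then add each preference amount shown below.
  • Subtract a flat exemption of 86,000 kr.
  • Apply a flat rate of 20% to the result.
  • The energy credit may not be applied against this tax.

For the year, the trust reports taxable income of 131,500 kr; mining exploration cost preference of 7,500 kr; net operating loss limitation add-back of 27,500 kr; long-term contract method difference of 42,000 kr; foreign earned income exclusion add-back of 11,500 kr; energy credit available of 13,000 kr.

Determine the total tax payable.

Alternative minimum tax:
  Adjusted income: 131,500 kr + 7,500 kr + 27,500 kr + 42,000 kr + 11,500 kr = 220,000 kr
  Less exemption 86,000 kr → base 134,000 kr
  134,000 kr × 20% = 26,800 kr

Mainline income levy:
  75,000 kr × 9% = 6,750 kr
  56,500 kr × 17% = 9,605 kr
  → 16,355 kr
  Less energy credit 13,000 kr → 3,355 kr

26,800 kr > 3,355 kr, so the alternative minimum tax is the binding amount.

26,800 kr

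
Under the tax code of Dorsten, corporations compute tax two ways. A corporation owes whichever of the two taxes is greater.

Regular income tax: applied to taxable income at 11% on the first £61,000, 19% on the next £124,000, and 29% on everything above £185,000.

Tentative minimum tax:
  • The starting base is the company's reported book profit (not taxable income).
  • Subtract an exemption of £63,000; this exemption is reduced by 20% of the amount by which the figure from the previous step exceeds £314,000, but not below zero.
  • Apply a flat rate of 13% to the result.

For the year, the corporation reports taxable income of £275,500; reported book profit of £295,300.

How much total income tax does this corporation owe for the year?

Tentative minimum tax:
  Base (reported book profit): £295,300
  Exemption: £295,300 ≤ £314,000, so full £63,000 applies
  Base: £295,300 − £63,000 = £232,300
  £232,300 × 13% = £30,199

Regular income tax:
  £61,000 × 11% = £6,710
  £124,000 × 19% = £23,560
  £90,500 × 29% = £26,245
  → £56,515

£56,515 > £30,199, so the regular income tax governs.

£56,515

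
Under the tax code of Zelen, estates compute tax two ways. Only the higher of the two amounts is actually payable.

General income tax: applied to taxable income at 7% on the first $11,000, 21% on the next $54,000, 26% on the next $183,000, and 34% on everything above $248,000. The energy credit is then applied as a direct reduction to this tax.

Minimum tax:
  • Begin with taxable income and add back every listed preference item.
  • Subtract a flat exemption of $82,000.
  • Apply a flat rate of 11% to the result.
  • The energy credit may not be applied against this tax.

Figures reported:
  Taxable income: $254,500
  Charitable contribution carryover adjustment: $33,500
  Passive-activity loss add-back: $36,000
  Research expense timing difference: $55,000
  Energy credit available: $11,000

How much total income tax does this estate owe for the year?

$50,900

Minimum tax:
  Adjusted income: $254,500 + $33,500 + $36,000 + $55,000 = $379,000
  Less exemption $82,000 → base $297,000
  $297,000 × 11% = $32,670

General income tax:
  $11,000 × 7% = $770
  $54,000 × 21% = $11,340
  $183,000 × 26% = $47,580
  $6,500 × 34% = $2,210
  → $61,900
  Less energy credit $11,000 → $50,900

$50,900 > $32,670, so the general income tax governs.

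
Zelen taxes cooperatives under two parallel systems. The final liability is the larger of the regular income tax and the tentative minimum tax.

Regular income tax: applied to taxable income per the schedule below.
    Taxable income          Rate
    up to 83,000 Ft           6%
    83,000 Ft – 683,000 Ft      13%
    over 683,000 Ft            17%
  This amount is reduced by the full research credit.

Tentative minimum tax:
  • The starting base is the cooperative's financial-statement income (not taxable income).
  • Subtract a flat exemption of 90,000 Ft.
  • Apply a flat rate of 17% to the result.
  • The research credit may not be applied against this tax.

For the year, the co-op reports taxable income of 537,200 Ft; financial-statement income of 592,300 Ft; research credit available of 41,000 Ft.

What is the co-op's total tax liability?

85,391 Ft

Tentative minimum tax:
  Base (financial-statement income): 592,300 Ft
  Less exemption 90,000 Ft → base 502,300 Ft
  502,300 Ft × 17% = 85,391 Ft

Regular income tax:
  83,000 Ft × 6% = 4,980 Ft
  454,200 Ft × 13% = 59,046 Ft
  → 64,026 Ft
  Less research credit 41,000 Ft → 23,026 Ft

85,391 Ft > 23,026 Ft, so the tentative minimum tax is the binding amount.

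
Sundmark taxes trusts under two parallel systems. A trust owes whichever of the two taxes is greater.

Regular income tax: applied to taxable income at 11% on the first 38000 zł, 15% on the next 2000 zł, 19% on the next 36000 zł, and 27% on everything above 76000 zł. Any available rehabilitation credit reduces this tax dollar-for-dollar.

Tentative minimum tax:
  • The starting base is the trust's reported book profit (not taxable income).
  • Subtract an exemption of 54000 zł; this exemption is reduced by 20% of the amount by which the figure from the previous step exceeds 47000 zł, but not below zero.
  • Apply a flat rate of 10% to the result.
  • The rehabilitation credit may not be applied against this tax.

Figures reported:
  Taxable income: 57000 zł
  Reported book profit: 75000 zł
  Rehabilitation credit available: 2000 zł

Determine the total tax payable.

5710 zł

Regular income tax:
  38000 zł × 11% = 4180 zł
  2000 zł × 15% = 300 zł
  17000 zł × 19% = 3230 zł
  → 7710 zł
  Less rehabilitation credit 2000 zł → 5710 zł

Tentative minimum tax:
  Base (reported book profit): 75000 zł
  Exemption: 54000 zł − 20% × (75000 zł − 47000 zł) = 54000 zł − 5600 zł = 48400 zł
  Base: 75000 zł − 48400 zł = 26600 zł
  26600 zł × 10% = 2660 zł

5710 zł > 2660 zł, so the regular income tax governs.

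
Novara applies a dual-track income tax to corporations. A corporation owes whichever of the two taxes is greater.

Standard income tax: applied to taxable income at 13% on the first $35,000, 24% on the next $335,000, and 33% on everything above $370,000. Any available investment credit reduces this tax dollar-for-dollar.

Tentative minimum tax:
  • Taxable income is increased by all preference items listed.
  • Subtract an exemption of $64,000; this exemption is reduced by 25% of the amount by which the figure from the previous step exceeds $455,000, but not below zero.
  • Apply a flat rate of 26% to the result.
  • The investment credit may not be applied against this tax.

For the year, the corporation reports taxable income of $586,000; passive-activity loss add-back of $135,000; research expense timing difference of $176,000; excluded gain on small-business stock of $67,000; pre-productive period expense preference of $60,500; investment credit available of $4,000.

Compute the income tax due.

Standard income tax:
  $35,000 × 13% = $4,550
  $335,000 × 24% = $80,400
  $216,000 × 33% = $71,280
  → $156,230
  Less investment credit $4,000 → $152,230

Tentative minimum tax:
  Adjusted income: $586,000 + $135,000 + $176,000 + $67,000 + $60,500 = $1,024,500
  Exemption: 25% × ($1,024,500 − $455,000) = $142,375 ≥ $64,000, so the exemption is fully phased out
  Base: $1,024,500 − $0 = $1,024,500
  $1,024,500 × 26% = $266,370

$266,370 > $152,230, so the tentative minimum tax is the binding amount.

$266,370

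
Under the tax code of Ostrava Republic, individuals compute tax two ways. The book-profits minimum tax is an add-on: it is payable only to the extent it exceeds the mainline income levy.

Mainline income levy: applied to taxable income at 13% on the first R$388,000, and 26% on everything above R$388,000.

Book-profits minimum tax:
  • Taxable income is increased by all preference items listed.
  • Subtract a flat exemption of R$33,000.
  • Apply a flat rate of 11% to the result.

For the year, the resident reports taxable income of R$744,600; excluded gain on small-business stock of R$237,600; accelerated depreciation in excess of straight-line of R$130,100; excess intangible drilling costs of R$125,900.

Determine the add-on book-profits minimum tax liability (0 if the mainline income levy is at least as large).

Book-profits minimum tax:
  Adjusted income: R$744,600 + R$237,600 + R$130,100 + R$125,900 = R$1,238,200
  Less exemption R$33,000 → base R$1,205,200
  R$1,205,200 × 11% = R$132,572

Mainline income levy:
  R$388,000 × 13% = R$50,440
  R$356,600 × 26% = R$92,716
  → R$143,156

R$132,572 ≤ R$143,156, so no add-on is due.

R$0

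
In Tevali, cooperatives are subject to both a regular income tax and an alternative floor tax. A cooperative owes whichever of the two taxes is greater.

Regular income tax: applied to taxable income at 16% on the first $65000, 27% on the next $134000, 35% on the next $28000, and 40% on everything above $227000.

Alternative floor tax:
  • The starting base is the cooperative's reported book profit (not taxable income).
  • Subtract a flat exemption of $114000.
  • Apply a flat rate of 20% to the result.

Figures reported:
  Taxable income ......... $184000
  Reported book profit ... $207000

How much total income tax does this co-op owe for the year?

Regular income tax:
  $65000 × 16% = $10400
  $119000 × 27% = $32130
  → $42530

Alternative floor tax:
  Base (reported book profit): $207000
  Less exemption $114000 → base $93000
  $93000 × 20% = $18600

$42530 > $18600, so the regular income tax governs.

$42530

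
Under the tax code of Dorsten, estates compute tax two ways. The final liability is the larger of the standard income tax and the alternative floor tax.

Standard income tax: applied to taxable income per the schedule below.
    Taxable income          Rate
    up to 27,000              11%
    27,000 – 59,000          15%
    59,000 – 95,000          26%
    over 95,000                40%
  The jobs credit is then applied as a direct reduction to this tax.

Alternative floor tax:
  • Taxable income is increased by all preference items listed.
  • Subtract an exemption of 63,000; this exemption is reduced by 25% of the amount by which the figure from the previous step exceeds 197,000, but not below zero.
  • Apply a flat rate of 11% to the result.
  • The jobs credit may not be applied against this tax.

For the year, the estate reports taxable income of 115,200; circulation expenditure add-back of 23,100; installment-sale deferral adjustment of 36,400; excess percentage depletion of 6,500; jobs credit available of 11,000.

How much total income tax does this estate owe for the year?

14,210

Standard income tax:
  27,000 × 11% = 2,970
  32,000 × 15% = 4,800
  36,000 × 26% = 9,360
  20,200 × 40% = 8,080
  → 25,210
  Less jobs credit 11,000 → 14,210

Alternative floor tax:
  Adjusted income: 115,200 + 23,100 + 36,400 + 6,500 = 181,200
  Exemption: 181,200 ≤ 197,000, so full 63,000 applies
  Base: 181,200 − 63,000 = 118,200
  118,200 × 11% = 13,002

14,210 > 13,002, so the standard income tax governs.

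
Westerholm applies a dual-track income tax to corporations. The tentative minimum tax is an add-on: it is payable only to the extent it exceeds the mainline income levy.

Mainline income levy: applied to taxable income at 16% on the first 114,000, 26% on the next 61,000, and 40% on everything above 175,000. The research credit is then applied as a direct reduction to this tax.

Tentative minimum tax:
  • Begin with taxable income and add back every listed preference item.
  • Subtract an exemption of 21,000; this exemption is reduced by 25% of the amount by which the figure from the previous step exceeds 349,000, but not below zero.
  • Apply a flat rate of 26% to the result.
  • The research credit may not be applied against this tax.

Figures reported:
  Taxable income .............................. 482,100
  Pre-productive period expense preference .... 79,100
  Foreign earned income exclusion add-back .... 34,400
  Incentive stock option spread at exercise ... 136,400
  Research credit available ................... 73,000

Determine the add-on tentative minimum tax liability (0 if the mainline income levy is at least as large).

Tentative minimum tax:
  Adjusted income: 482,100 + 79,100 + 34,400 + 136,400 = 732,000
  Exemption: 25% × (732,000 − 349,000) = 95,750 ≥ 21,000, so the exemption is fully phased out
  Base: 732,000 − 0 = 732,000
  732,000 × 26% = 190,320

Mainline income levy:
  114,000 × 16% = 18,240
  61,000 × 26% = 15,860
  307,100 × 40% = 122,840
  → 156,940
  Less research credit 73,000 → 83,940

Excess of tentative minimum tax over mainline income levy: 190,320 − 83,940 = 106,380.

106,380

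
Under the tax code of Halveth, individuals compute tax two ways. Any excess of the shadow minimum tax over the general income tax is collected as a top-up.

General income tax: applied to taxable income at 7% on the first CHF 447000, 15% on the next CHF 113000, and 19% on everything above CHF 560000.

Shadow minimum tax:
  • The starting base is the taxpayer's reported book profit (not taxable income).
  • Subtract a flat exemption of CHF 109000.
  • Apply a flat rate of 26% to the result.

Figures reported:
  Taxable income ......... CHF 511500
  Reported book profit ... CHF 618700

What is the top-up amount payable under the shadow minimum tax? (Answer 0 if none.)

Shadow minimum tax:
  Base (reported book profit): CHF 618700
  Less exemption CHF 109000 → base CHF 509700
  CHF 509700 × 26% = CHF 132522

General income tax:
  CHF 447000 × 7% = CHF 31290
  CHF 64500 × 15% = CHF 9675
  → CHF 40965

Excess of shadow minimum tax over general income tax: CHF 132522 − CHF 40965 = CHF 91557.

CHF 91557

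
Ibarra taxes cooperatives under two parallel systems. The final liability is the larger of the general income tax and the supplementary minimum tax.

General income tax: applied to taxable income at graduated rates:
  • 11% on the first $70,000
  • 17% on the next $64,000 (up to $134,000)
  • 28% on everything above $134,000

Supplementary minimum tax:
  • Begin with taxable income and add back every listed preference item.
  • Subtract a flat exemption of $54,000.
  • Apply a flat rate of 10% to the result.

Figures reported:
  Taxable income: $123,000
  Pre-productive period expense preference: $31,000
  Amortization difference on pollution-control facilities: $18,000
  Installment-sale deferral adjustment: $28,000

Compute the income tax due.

$16,710

General income tax:
  $70,000 × 11% = $7,700
  $53,000 × 17% = $9,010
  → $16,710

Supplementary minimum tax:
  Adjusted income: $123,000 + $31,000 + $18,000 + $28,000 = $200,000
  Less exemption $54,000 → base $146,000
  $146,000 × 10% = $14,600

$16,710 > $14,600, so the general income tax governs.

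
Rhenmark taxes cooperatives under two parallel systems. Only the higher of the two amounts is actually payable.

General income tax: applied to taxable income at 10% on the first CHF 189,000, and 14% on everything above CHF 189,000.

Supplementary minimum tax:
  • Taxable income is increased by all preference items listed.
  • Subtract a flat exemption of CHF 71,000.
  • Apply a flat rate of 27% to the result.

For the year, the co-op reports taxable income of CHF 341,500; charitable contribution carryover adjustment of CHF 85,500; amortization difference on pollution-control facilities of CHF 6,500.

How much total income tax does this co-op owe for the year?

CHF 97,875

Supplementary minimum tax:
  Adjusted income: CHF 341,500 + CHF 85,500 + CHF 6,500 = CHF 433,500
  Less exemption CHF 71,000 → base CHF 362,500
  CHF 362,500 × 27% = CHF 97,875

General income tax:
  CHF 189,000 × 10% = CHF 18,900
  CHF 152,500 × 14% = CHF 21,350
  → CHF 40,250

CHF 97,875 > CHF 40,250, so the supplementary minimum tax is the binding amount.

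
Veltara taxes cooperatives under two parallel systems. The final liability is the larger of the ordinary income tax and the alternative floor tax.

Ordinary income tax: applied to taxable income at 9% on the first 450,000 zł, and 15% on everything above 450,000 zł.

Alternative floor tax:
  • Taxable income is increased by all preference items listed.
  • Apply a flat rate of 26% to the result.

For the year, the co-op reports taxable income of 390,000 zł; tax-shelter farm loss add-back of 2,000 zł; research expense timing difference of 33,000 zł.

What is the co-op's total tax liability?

110,500 zł

Ordinary income tax:
  390,000 zł × 9% = 35,100 zł

Alternative floor tax:
  Adjusted income: 390,000 zł + 2,000 zł + 33,000 zł = 425,000 zł
  425,000 zł × 26% = 110,500 zł

110,500 zł > 35,100 zł, so the alternative floor tax is the binding amount.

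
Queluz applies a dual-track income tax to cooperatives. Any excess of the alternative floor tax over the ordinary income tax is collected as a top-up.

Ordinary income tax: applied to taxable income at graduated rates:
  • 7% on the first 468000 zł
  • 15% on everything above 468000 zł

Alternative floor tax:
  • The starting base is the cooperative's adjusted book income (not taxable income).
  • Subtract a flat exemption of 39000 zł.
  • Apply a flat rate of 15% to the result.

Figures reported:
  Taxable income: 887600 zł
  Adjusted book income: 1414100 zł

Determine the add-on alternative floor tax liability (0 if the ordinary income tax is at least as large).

Ordinary income tax:
  468000 zł × 7% = 32760 zł
  419600 zł × 15% = 62940 zł
  → 95700 zł

Alternative floor tax:
  Base (adjusted book income): 1414100 zł
  Less exemption 39000 zł → base 1375100 zł
  1375100 zł × 15% = 206265 zł

Excess of alternative floor tax over ordinary income tax: 206265 zł − 95700 zł = 110565 zł.

110565 zł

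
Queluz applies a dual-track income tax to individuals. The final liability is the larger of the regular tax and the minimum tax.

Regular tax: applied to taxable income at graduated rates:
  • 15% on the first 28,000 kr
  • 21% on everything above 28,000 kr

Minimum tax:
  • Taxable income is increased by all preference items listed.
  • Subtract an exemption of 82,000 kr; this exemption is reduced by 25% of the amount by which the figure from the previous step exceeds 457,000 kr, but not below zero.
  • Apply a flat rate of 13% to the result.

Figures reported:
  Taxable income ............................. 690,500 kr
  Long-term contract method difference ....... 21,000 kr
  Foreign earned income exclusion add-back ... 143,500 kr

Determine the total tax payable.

143,325 kr

Regular tax:
  28,000 kr × 15% = 4,200 kr
  662,500 kr × 21% = 139,125 kr
  → 143,325 kr

Minimum tax:
  Adjusted income: 690,500 kr + 21,000 kr + 143,500 kr = 855,000 kr
  Exemption: 25% × (855,000 kr − 457,000 kr) = 99,500 kr ≥ 82,000 kr, so the exemption is fully phased out
  Base: 855,000 kr − 0 kr = 855,000 kr
  855,000 kr × 13% = 111,150 kr

143,325 kr > 111,150 kr, so the regular tax governs.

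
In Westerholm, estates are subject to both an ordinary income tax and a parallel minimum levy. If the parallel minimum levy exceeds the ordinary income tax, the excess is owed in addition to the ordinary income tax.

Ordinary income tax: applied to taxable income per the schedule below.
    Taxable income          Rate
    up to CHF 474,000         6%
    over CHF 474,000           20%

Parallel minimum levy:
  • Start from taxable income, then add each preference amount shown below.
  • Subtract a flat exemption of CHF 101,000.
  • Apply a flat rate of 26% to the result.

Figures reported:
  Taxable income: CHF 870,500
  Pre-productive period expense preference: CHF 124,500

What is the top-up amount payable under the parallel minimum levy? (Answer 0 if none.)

CHF 124,700

Parallel minimum levy:
  Adjusted income: CHF 870,500 + CHF 124,500 = CHF 995,000
  Less exemption CHF 101,000 → base CHF 894,000
  CHF 894,000 × 26% = CHF 232,440

Ordinary income tax:
  CHF 474,000 × 6% = CHF 28,440
  CHF 396,500 × 20% = CHF 79,300
  → CHF 107,740

Excess of parallel minimum levy over ordinary income tax: CHF 232,440 − CHF 107,740 = CHF 124,700.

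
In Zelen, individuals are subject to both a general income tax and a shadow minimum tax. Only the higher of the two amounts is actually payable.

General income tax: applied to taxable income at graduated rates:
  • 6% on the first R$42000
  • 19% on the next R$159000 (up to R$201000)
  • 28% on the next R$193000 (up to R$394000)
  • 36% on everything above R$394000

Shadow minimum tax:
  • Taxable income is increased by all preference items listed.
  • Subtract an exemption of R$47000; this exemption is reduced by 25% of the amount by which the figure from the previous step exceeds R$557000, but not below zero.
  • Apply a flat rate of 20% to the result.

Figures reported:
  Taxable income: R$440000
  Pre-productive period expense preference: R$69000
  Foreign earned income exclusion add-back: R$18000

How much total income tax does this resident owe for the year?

R$103330

General income tax:
  R$42000 × 6% = R$2520
  R$159000 × 19% = R$30210
  R$193000 × 28% = R$54040
  R$46000 × 36% = R$16560
  → R$103330

Shadow minimum tax:
  Adjusted income: R$440000 + R$69000 + R$18000 = R$527000
  Exemption: R$527000 ≤ R$557000, so full R$47000 applies
  Base: R$527000 − R$47000 = R$480000
  R$480000 × 20% = R$96000

R$103330 > R$96000, so the general income tax governs.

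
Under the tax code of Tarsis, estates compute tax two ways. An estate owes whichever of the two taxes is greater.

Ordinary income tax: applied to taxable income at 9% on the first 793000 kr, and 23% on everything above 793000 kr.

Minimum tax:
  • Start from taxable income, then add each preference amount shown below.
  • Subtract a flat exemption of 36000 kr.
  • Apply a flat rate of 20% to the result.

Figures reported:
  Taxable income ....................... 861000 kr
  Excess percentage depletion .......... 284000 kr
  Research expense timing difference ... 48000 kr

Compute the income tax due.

Minimum tax:
  Adjusted income: 861000 kr + 284000 kr + 48000 kr = 1193000 kr
  Less exemption 36000 kr → base 1157000 kr
  1157000 kr × 20% = 231400 kr

Ordinary income tax:
  793000 kr × 9% = 71370 kr
  68000 kr × 23% = 15640 kr
  → 87010 kr

231400 kr > 87010 kr, so the minimum tax is the binding amount.

231400 kr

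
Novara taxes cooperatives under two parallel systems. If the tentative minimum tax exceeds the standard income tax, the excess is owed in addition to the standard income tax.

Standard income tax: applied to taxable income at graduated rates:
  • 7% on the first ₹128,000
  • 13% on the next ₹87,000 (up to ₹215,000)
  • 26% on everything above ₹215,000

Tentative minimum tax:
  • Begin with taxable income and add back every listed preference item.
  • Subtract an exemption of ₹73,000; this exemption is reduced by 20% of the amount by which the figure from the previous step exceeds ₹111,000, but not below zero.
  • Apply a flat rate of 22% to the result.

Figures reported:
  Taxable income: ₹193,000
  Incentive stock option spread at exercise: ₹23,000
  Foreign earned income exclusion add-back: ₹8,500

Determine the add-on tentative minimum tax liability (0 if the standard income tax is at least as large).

₹20,914

Tentative minimum tax:
  Adjusted income: ₹193,000 + ₹23,000 + ₹8,500 = ₹224,500
  Exemption: ₹73,000 − 20% × (₹224,500 − ₹111,000) = ₹73,000 − ₹22,700 = ₹50,300
  Base: ₹224,500 − ₹50,300 = ₹174,200
  ₹174,200 × 22% = ₹38,324

Standard income tax:
  ₹128,000 × 7% = ₹8,960
  ₹65,000 × 13% = ₹8,450
  → ₹17,410

Excess of tentative minimum tax over standard income tax: ₹38,324 − ₹17,410 = ₹20,914.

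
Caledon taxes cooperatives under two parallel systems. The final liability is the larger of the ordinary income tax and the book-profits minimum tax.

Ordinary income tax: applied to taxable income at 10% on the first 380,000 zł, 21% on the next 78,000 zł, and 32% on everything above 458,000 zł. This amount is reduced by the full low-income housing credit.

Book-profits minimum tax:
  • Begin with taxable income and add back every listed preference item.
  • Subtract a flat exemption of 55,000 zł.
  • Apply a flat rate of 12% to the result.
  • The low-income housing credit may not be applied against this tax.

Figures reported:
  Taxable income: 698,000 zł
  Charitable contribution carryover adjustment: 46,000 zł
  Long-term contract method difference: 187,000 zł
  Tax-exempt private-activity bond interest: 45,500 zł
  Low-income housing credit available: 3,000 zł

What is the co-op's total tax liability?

Ordinary income tax:
  380,000 zł × 10% = 38,000 zł
  78,000 zł × 21% = 16,380 zł
  240,000 zł × 32% = 76,800 zł
  → 131,180 zł
  Less low-income housing credit 3,000 zł → 128,180 zł

Book-profits minimum tax:
  Adjusted income: 698,000 zł + 46,000 zł + 187,000 zł + 45,500 zł = 976,500 zł
  Less exemption 55,000 zł → base 921,500 zł
  921,500 zł × 12% = 110,580 zł

128,180 zł > 110,580 zł, so the ordinary income tax governs.

128,180 zł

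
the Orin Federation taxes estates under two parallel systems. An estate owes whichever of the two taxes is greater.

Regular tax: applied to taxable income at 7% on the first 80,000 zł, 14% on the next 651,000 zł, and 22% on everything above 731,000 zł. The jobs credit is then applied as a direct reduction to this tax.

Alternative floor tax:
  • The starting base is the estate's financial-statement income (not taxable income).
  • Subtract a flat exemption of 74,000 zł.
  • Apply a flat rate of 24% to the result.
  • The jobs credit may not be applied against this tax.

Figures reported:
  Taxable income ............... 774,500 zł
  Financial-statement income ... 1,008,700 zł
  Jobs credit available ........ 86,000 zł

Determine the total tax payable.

Alternative floor tax:
  Base (financial-statement income): 1,008,700 zł
  Less exemption 74,000 zł → base 934,700 zł
  934,700 zł × 24% = 224,328 zł

Regular tax:
  80,000 zł × 7% = 5,600 zł
  651,000 zł × 14% = 91,140 zł
  43,500 zł × 22% = 9,570 zł
  → 106,310 zł
  Less jobs credit 86,000 zł → 20,310 zł

224,328 zł > 20,310 zł, so the alternative floor tax is the binding amount.

224,328 zł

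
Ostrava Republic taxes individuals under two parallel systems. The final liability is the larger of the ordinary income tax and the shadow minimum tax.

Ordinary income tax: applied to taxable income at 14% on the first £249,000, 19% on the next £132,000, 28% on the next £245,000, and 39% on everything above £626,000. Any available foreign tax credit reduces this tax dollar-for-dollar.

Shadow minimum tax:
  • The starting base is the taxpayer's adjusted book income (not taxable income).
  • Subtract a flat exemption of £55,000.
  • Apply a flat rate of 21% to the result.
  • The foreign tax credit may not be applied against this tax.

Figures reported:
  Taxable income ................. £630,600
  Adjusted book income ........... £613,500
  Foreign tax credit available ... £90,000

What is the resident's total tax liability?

£117,285

Ordinary income tax:
  £249,000 × 14% = £34,860
  £132,000 × 19% = £25,080
  £245,000 × 28% = £68,600
  £4,600 × 39% = £1,794
  → £130,334
  Less foreign tax credit £90,000 → £40,334

Shadow minimum tax:
  Base (adjusted book income): £613,500
  Less exemption £55,000 → base £558,500
  £558,500 × 21% = £117,285

£117,285 > £40,334, so the shadow minimum tax is the binding amount.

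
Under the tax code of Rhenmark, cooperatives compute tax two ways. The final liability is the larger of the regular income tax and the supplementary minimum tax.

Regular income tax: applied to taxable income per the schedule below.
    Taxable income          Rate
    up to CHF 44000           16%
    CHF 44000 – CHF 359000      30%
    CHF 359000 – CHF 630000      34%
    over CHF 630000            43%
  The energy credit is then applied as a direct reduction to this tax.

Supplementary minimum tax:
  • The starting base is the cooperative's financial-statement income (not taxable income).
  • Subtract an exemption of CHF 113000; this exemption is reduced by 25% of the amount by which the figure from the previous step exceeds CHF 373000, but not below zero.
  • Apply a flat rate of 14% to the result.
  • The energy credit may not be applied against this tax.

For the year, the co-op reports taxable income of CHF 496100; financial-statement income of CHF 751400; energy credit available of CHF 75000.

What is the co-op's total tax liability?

Supplementary minimum tax:
  Base (financial-statement income): CHF 751400
  Exemption: CHF 113000 − 25% × (CHF 751400 − CHF 373000) = CHF 113000 − CHF 94600 = CHF 18400
  Base: CHF 751400 − CHF 18400 = CHF 733000
  CHF 733000 × 14% = CHF 102620

Regular income tax:
  CHF 44000 × 16% = CHF 7040
  CHF 315000 × 30% = CHF 94500
  CHF 137100 × 34% = CHF 46614
  → CHF 148154
  Less energy credit CHF 75000 → CHF 73154

CHF 102620 > CHF 73154, so the supplementary minimum tax is the binding amount.

CHF 102620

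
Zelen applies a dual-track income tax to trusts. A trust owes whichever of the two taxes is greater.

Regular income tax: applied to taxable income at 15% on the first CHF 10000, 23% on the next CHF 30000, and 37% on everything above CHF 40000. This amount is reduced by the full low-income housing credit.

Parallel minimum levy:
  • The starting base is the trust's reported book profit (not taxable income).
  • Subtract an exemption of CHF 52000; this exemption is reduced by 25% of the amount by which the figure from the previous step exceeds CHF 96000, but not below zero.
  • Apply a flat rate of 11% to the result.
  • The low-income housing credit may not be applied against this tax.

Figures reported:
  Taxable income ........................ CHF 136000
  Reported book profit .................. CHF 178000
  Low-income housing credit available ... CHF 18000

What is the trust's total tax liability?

CHF 25920

Parallel minimum levy:
  Base (reported book profit): CHF 178000
  Exemption: CHF 52000 − 25% × (CHF 178000 − CHF 96000) = CHF 52000 − CHF 20500 = CHF 31500
  Base: CHF 178000 − CHF 31500 = CHF 146500
  CHF 146500 × 11% = CHF 16115

Regular income tax:
  CHF 10000 × 15% = CHF 1500
  CHF 30000 × 23% = CHF 6900
  CHF 96000 × 37% = CHF 35520
  → CHF 43920
  Less low-income housing credit CHF 18000 → CHF 25920

CHF 25920 > CHF 16115, so the regular income tax governs.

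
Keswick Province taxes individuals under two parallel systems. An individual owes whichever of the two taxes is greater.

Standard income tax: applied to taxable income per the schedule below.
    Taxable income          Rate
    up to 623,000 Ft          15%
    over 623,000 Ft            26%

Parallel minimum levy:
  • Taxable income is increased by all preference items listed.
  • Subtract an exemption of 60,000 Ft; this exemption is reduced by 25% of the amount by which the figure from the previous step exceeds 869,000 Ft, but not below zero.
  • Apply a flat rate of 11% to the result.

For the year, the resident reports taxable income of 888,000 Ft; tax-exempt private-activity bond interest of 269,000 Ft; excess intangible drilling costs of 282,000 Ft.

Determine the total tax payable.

162,350 Ft

Parallel minimum levy:
  Adjusted income: 888,000 Ft + 269,000 Ft + 282,000 Ft = 1,439,000 Ft
  Exemption: 25% × (1,439,000 Ft − 869,000 Ft) = 142,500 Ft ≥ 60,000 Ft, so the exemption is fully phased out
  Base: 1,439,000 Ft − 0 Ft = 1,439,000 Ft
  1,439,000 Ft × 11% = 158,290 Ft

Standard income tax:
  623,000 Ft × 15% = 93,450 Ft
  265,000 Ft × 26% = 68,900 Ft
  → 162,350 Ft

162,350 Ft > 158,290 Ft, so the standard income tax governs.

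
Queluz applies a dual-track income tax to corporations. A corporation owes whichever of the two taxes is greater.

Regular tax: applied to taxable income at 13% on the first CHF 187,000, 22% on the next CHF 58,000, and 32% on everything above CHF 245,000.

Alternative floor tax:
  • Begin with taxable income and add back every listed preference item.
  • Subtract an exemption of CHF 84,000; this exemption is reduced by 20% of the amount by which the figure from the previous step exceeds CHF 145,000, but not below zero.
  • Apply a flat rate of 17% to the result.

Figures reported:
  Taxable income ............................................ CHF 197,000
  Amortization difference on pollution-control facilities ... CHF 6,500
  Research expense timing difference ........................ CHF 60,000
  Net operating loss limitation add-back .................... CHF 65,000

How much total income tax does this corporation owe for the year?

CHF 47,804

Regular tax:
  CHF 187,000 × 13% = CHF 24,310
  CHF 10,000 × 22% = CHF 2,200
  → CHF 26,510

Alternative floor tax:
  Adjusted income: CHF 197,000 + CHF 6,500 + CHF 60,000 + CHF 65,000 = CHF 328,500
  Exemption: CHF 84,000 − 20% × (CHF 328,500 − CHF 145,000) = CHF 84,000 − CHF 36,700 = CHF 47,300
  Base: CHF 328,500 − CHF 47,300 = CHF 281,200
  CHF 281,200 × 17% = CHF 47,804

CHF 47,804 > CHF 26,510, so the alternative floor tax is the binding amount.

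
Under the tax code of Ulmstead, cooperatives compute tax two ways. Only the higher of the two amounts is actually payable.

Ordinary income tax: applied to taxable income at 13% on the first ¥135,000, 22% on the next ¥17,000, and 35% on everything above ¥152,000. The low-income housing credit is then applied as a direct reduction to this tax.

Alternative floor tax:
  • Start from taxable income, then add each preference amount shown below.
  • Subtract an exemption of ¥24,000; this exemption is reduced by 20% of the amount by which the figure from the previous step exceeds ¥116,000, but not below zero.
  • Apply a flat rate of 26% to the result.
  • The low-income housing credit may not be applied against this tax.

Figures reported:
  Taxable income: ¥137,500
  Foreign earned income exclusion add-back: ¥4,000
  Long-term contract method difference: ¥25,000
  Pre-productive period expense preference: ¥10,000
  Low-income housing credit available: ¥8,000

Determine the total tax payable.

Ordinary income tax:
  ¥135,000 × 13% = ¥17,550
  ¥2,500 × 22% = ¥550
  → ¥18,100
  Less low-income housing credit ¥8,000 → ¥10,100

Alternative floor tax:
  Adjusted income: ¥137,500 + ¥4,000 + ¥25,000 + ¥10,000 = ¥176,500
  Exemption: ¥24,000 − 20% × (¥176,500 − ¥116,000) = ¥24,000 − ¥12,100 = ¥11,900
  Base: ¥176,500 − ¥11,900 = ¥164,600
  ¥164,600 × 26% = ¥42,796

¥42,796 > ¥10,100, so the alternative floor tax is the binding amount.

¥42,796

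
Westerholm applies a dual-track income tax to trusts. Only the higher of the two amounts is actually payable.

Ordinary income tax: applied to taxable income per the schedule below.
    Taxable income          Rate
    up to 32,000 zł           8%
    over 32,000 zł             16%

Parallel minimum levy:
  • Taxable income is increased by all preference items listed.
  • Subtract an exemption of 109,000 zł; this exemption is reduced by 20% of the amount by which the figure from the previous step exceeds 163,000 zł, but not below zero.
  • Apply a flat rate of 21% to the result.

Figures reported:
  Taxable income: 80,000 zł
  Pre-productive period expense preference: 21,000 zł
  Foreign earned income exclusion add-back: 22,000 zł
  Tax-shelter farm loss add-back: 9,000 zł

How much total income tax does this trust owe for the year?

10,240 zł

Parallel minimum levy:
  Adjusted income: 80,000 zł + 21,000 zł + 22,000 zł + 9,000 zł = 132,000 zł
  Exemption: 132,000 zł ≤ 163,000 zł, so full 109,000 zł applies
  Base: 132,000 zł − 109,000 zł = 23,000 zł
  23,000 zł × 21% = 4,830 zł

Ordinary income tax:
  32,000 zł × 8% = 2,560 zł
  48,000 zł × 16% = 7,680 zł
  → 10,240 zł

10,240 zł > 4,830 zł, so the ordinary income tax governs.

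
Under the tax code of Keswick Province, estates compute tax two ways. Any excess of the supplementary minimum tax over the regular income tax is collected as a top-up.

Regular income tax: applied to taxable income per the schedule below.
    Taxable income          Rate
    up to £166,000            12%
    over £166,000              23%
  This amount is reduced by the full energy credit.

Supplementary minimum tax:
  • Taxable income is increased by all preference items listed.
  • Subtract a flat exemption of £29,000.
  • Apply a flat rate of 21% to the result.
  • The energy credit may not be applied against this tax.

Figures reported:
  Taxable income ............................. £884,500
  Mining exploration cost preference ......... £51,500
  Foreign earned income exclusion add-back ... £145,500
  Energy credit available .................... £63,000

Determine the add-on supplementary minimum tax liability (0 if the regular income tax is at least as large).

Regular income tax:
  £166,000 × 12% = £19,920
  £718,500 × 23% = £165,255
  → £185,175
  Less energy credit £63,000 → £122,175

Supplementary minimum tax:
  Adjusted income: £884,500 + £51,500 + £145,500 = £1,081,500
  Less exemption £29,000 → base £1,052,500
  £1,052,500 × 21% = £221,025

Excess of supplementary minimum tax over regular income tax: £221,025 − £122,175 = £98,850.

£98,850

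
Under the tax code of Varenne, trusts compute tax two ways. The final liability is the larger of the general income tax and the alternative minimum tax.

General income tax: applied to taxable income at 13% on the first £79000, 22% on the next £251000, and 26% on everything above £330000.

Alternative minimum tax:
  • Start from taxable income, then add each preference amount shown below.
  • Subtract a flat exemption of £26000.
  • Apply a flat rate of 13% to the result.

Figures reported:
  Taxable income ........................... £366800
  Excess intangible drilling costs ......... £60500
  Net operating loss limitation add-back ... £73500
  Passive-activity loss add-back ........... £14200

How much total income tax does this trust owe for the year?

General income tax:
  £79000 × 13% = £10270
  £251000 × 22% = £55220
  £36800 × 26% = £9568
  → £75058

Alternative minimum tax:
  Adjusted income: £366800 + £60500 + £73500 + £14200 = £515000
  Less exemption £26000 → base £489000
  £489000 × 13% = £63570

£75058 > £63570, so the general income tax governs.

£75058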